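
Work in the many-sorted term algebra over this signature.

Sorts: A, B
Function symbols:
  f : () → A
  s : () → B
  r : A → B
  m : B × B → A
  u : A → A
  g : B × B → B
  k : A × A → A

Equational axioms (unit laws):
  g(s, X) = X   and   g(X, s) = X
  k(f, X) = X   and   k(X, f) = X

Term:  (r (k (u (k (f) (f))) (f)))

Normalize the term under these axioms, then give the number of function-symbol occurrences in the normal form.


size = 3

1. (r (k (u (k (f) (f))) (f)))  →  (r (u (k (f) (f))))
2. (r (u (k (f) (f))))  →  (r (u (f)))
normal form: (r (u (f)))


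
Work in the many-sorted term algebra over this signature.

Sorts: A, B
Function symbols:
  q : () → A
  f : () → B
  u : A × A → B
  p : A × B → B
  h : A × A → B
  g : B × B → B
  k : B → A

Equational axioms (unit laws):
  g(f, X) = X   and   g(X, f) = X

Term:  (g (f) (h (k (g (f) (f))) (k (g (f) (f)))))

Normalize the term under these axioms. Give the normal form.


1. (g (f) (h (k (g (f) (f))) (k (g (f) (f)))))  →  (h (k (g (f) (f))) (k (g (f) (f))))
2. (h (k (g (f) (f))) (k (g (f) (f))))  →  (h (k (f)) (k (g (f) (f))))
3. (h (k (f)) (k (g (f) (f))))  →  (h (k (f)) (k (f)))

normal form = (h (k (f)) (k (f)))


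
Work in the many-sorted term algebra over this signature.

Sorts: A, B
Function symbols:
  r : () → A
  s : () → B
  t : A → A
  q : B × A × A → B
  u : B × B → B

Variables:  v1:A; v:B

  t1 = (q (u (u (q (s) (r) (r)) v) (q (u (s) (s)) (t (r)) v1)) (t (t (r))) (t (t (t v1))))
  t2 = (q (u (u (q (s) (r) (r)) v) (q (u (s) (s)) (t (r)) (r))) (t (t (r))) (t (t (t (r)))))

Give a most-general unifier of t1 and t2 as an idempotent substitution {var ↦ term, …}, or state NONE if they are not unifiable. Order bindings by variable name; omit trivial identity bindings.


{v1 ↦ (r)}


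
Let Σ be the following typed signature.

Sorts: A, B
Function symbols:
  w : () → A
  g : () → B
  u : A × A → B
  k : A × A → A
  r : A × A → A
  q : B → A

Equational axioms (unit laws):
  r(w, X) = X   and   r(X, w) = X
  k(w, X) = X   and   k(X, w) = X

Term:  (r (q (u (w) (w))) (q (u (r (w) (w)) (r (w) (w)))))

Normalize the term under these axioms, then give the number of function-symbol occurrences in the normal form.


size = 9

1. (r (q (u (w) (w))) (q (u (r (w) (w)) (r (w) (w)))))  →  (r (q (u (w) (w))) (q (u (w) (r (w) (w)))))
2. (r (q (u (w) (w))) (q (u (w) (r (w) (w)))))  →  (r (q (u (w) (w))) (q (u (w) (w))))
normal form: (r (q (u (w) (w))) (q (u (w) (w))))


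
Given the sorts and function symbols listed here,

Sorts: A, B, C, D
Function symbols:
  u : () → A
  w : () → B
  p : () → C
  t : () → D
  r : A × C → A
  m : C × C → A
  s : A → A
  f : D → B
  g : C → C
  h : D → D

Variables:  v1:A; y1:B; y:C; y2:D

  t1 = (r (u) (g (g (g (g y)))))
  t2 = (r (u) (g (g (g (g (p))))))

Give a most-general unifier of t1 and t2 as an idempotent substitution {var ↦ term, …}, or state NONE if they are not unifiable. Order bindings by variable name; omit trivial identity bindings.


{y ↦ (p)}


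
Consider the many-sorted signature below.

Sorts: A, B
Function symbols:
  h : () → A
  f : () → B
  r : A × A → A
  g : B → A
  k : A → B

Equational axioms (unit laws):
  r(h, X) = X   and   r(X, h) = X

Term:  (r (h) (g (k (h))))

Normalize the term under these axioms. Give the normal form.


1. (r (h) (g (k (h))))  →  (g (k (h)))

normal form = (g (k (h)))


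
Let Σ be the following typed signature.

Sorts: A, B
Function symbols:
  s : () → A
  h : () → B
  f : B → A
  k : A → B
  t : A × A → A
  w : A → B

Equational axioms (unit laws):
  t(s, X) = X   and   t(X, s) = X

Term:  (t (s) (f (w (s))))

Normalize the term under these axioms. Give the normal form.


normal form = (f (w (s)))

1. (t (s) (f (w (s))))  →  (f (w (s)))


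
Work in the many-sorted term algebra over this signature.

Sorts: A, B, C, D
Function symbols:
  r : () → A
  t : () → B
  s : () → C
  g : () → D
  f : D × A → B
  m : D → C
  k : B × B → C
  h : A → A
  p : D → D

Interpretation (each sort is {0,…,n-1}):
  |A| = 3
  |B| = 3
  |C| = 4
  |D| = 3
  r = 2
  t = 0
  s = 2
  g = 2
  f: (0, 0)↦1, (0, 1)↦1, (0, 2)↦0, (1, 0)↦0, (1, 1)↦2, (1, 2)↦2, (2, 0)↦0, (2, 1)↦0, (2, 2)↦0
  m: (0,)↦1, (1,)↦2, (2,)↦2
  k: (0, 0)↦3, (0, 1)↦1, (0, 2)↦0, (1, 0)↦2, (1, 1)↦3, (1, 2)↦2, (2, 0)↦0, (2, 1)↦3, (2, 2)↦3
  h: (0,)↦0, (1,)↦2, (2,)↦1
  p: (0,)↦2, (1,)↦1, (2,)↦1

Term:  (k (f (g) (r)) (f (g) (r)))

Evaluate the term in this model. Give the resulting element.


  g = 2
  r = 2
  (f (g) (r)) = f(2, 2) = 0
  g = 2
  r = 2
  (f (g) (r)) = f(2, 2) = 0
  (k (f (g) (r)) (f (g) (r))) = k(0, 0) = 3

value = 3


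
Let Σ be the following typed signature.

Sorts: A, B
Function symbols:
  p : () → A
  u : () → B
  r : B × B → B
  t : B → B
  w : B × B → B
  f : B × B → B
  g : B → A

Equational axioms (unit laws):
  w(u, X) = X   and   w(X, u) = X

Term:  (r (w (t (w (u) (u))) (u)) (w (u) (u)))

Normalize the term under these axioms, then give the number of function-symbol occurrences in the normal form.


size = 4

1. (r (w (t (w (u) (u))) (u)) (w (u) (u)))  →  (r (t (w (u) (u))) (w (u) (u)))
2. (r (t (w (u) (u))) (w (u) (u)))  →  (r (t (u)) (w (u) (u)))
3. (r (t (u)) (w (u) (u)))  →  (r (t (u)) (u))
normal form: (r (t (u)) (u))


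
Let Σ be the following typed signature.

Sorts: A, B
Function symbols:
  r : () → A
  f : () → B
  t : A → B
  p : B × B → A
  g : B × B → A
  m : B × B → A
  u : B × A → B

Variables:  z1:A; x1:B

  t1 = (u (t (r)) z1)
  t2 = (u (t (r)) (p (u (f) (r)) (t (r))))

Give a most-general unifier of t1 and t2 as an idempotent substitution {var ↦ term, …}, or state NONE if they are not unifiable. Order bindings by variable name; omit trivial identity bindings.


{z1 ↦ (p (u (f) (r)) (t (r)))}


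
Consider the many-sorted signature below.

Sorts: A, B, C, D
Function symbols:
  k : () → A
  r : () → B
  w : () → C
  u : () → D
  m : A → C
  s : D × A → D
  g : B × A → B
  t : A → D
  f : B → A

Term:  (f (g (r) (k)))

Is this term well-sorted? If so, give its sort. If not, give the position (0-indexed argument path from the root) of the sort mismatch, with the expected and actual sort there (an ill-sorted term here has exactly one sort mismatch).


    (r) : B
    (k) : A
  (g (r) (k)) : B
(f (g (r) (k))) : A

well-sorted; sort = A


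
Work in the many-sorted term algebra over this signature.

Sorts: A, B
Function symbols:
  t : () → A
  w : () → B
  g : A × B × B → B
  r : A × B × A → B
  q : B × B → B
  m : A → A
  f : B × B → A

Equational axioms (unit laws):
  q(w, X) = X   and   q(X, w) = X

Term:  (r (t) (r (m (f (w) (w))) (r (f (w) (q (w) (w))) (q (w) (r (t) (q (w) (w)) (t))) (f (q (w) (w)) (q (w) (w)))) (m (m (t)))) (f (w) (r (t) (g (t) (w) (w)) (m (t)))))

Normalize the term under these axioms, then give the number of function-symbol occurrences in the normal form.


1. (r (t) (r (m (f (w) (w))) (r (f (w) (q (w) (w))) (q (w) (r (t) (q (w) (w)) (t))) (f (q (w) (w)) (q (w) (w)))) (m (m (t)))) (f (w) (r (t) (g (t) (w) (w)) (m (t)))))  →  (r (t) (r (m (f (w) (w))) (r (f (w) (w)) (q (w) (r (t) (q (w) (w)) (t))) (f (q (w) (w)) (q (w) (w)))) (m (m (t)))) (f (w) (r (t) (g (t) (w) (w)) (m (t)))))
2. (r (t) (r (m (f (w) (w))) (r (f (w) (w)) (q (w) (r (t) (q (w) (w)) (t))) (f (q (w) (w)) (q (w) (w)))) (m (m (t)))) (f (w) (r (t) (g (t) (w) (w)) (m (t)))))  →  (r (t) (r (m (f (w) (w))) (r (f (w) (w)) (r (t) (q (w) (w)) (t)) (f (q (w) (w)) (q (w) (w)))) (m (m (t)))) (f (w) (r (t) (g (t) (w) (w)) (m (t)))))
3. (r (t) (r (m (f (w) (w))) (r (f (w) (w)) (r (t) (q (w) (w)) (t)) (f (q (w) (w)) (q (w) (w)))) (m (m (t)))) (f (w) (r (t) (g (t) (w) (w)) (m (t)))))  →  (r (t) (r (m (f (w) (w))) (r (f (w) (w)) (r (t) (w) (t)) (f (q (w) (w)) (q (w) (w)))) (m (m (t)))) (f (w) (r (t) (g (t) (w) (w)) (m (t)))))
4. (r (t) (r (m (f (w) (w))) (r (f (w) (w)) (r (t) (w) (t)) (f (q (w) (w)) (q (w) (w)))) (m (m (t)))) (f (w) (r (t) (g (t) (w) (w)) (m (t)))))  →  (r (t) (r (m (f (w) (w))) (r (f (w) (w)) (r (t) (w) (t)) (f (w) (q (w) (w)))) (m (m (t)))) (f (w) (r (t) (g (t) (w) (w)) (m (t)))))
5. (r (t) (r (m (f (w) (w))) (r (f (w) (w)) (r (t) (w) (t)) (f (w) (q (w) (w)))) (m (m (t)))) (f (w) (r (t) (g (t) (w) (w)) (m (t)))))  →  (r (t) (r (m (f (w) (w))) (r (f (w) (w)) (r (t) (w) (t)) (f (w) (w))) (m (m (t)))) (f (w) (r (t) (g (t) (w) (w)) (m (t)))))
normal form: (r (t) (r (m (f (w) (w))) (r (f (w) (w)) (r (t) (w) (t)) (f (w) (w))) (m (m (t)))) (f (w) (r (t) (g (t) (w) (w)) (m (t)))))

size = 31


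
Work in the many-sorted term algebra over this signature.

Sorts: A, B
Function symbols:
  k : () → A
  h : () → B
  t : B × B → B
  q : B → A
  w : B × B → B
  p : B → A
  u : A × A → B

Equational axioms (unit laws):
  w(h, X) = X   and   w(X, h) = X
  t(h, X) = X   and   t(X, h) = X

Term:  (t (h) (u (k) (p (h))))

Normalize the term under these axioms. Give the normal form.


normal form = (u (k) (p (h)))

1. (t (h) (u (k) (p (h))))  →  (u (k) (p (h)))


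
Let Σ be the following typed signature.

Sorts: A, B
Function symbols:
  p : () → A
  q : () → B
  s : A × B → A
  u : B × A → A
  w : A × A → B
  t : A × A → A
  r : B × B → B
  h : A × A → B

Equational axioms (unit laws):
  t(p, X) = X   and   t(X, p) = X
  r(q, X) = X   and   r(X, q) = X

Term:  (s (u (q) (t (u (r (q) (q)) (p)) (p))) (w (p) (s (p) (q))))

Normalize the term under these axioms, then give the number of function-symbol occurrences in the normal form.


1. (s (u (q) (t (u (r (q) (q)) (p)) (p))) (w (p) (s (p) (q))))  →  (s (u (q) (u (r (q) (q)) (p))) (w (p) (s (p) (q))))
2. (s (u (q) (u (r (q) (q)) (p))) (w (p) (s (p) (q))))  →  (s (u (q) (u (q) (p))) (w (p) (s (p) (q))))
normal form: (s (u (q) (u (q) (p))) (w (p) (s (p) (q))))

size = 11


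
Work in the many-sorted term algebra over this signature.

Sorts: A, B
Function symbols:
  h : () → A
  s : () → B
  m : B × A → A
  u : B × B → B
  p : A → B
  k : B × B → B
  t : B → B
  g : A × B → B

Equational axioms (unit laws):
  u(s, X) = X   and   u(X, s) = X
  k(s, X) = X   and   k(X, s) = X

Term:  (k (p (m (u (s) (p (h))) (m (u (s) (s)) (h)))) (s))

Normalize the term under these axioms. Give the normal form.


normal form = (p (m (p (h)) (m (s) (h))))

1. (k (p (m (u (s) (p (h))) (m (u (s) (s)) (h)))) (s))  →  (p (m (u (s) (p (h))) (m (u (s) (s)) (h))))
2. (p (m (u (s) (p (h))) (m (u (s) (s)) (h))))  →  (p (m (p (h)) (m (u (s) (s)) (h))))
3. (p (m (p (h)) (m (u (s) (s)) (h))))  →  (p (m (p (h)) (m (s) (h))))


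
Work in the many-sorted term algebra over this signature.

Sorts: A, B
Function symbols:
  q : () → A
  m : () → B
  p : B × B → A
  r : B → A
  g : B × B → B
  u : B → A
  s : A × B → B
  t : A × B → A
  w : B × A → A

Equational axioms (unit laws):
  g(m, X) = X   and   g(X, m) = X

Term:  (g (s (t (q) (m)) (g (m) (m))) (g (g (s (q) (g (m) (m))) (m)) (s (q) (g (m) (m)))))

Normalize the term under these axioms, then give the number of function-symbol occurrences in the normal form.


1. (g (s (t (q) (m)) (g (m) (m))) (g (g (s (q) (g (m) (m))) (m)) (s (q) (g (m) (m)))))  →  (g (s (t (q) (m)) (m)) (g (g (s (q) (g (m) (m))) (m)) (s (q) (g (m) (m)))))
2. (g (s (t (q) (m)) (m)) (g (g (s (q) (g (m) (m))) (m)) (s (q) (g (m) (m)))))  →  (g (s (t (q) (m)) (m)) (g (s (q) (g (m) (m))) (s (q) (g (m) (m)))))
3. (g (s (t (q) (m)) (m)) (g (s (q) (g (m) (m))) (s (q) (g (m) (m)))))  →  (g (s (t (q) (m)) (m)) (g (s (q) (m)) (s (q) (g (m) (m)))))
4. (g (s (t (q) (m)) (m)) (g (s (q) (m)) (s (q) (g (m) (m)))))  →  (g (s (t (q) (m)) (m)) (g (s (q) (m)) (s (q) (m))))
normal form: (g (s (t (q) (m)) (m)) (g (s (q) (m)) (s (q) (m))))

size = 13


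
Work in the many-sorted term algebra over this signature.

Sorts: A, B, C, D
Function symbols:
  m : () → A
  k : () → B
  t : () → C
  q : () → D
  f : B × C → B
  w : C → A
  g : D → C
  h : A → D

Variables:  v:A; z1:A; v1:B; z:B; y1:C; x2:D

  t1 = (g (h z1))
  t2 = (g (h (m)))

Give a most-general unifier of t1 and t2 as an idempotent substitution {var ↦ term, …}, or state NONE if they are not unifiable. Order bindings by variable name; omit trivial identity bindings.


{z1 ↦ (m)}


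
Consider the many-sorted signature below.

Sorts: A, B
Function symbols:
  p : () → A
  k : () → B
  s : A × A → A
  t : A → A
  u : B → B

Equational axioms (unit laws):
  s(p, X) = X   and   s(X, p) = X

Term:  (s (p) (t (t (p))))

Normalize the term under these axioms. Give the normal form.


normal form = (t (t (p)))

1. (s (p) (t (t (p))))  →  (t (t (p)))


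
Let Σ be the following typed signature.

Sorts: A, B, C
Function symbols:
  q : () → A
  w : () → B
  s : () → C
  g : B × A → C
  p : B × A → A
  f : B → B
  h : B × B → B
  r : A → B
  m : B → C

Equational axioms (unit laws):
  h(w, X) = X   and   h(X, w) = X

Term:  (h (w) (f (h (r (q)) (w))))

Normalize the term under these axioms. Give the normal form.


normal form = (f (r (q)))

1. (h (w) (f (h (r (q)) (w))))  →  (f (h (r (q)) (w)))
2. (f (h (r (q)) (w)))  →  (f (r (q)))


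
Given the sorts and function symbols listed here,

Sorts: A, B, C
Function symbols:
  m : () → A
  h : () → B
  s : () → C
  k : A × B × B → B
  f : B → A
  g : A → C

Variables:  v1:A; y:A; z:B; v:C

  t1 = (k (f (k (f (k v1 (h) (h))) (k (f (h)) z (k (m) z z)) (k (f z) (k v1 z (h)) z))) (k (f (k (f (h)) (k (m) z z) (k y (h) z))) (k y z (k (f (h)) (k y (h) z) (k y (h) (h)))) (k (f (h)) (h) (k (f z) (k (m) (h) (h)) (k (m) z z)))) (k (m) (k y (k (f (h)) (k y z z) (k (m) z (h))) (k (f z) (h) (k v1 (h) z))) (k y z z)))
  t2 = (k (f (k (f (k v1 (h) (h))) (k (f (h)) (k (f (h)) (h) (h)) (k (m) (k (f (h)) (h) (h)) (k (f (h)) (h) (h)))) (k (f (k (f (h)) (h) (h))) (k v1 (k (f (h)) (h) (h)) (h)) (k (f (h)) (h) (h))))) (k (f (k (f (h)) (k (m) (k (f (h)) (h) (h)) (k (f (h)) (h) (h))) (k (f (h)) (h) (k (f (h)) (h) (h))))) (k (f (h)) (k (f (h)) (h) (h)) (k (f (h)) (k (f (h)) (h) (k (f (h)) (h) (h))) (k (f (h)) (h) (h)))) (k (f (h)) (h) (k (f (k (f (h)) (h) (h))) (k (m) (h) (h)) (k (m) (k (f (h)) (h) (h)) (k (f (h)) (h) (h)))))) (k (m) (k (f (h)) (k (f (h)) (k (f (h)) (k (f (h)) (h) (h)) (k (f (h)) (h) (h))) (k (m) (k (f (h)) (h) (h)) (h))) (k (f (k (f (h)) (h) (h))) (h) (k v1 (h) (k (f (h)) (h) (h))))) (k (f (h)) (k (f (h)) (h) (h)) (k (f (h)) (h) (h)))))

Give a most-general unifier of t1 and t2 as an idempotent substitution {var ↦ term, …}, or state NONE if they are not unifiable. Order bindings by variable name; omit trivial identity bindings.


{y ↦ (f (h)), z ↦ (k (f (h)) (h) (h))}


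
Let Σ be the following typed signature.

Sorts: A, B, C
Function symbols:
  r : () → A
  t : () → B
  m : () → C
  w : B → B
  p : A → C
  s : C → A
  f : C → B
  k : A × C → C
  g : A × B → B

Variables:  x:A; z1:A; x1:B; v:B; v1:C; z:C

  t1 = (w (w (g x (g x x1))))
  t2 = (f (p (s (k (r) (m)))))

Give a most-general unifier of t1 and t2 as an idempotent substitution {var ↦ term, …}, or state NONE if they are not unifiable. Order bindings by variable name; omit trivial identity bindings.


head clash or occurs-check failure — not unifiable

NONE (not unifiable)


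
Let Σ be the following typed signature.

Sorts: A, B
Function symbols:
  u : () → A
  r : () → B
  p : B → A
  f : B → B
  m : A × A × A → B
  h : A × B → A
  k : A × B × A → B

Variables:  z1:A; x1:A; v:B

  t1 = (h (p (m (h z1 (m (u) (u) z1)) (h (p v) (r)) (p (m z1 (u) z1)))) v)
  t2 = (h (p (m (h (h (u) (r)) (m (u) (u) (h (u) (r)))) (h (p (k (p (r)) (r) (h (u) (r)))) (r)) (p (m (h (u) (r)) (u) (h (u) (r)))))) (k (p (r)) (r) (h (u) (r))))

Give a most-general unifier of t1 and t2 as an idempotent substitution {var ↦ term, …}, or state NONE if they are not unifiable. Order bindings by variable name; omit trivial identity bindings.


{v ↦ (k (p (r)) (r) (h (u) (r))), z1 ↦ (h (u) (r))}


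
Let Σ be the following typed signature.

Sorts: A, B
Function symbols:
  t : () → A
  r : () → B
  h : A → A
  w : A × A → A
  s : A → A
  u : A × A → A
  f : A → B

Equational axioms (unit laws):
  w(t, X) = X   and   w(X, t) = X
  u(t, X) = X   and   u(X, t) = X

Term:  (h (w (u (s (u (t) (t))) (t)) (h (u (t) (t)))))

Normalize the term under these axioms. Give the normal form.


1. (h (w (u (s (u (t) (t))) (t)) (h (u (t) (t)))))  →  (h (w (s (u (t) (t))) (h (u (t) (t)))))
2. (h (w (s (u (t) (t))) (h (u (t) (t)))))  →  (h (w (s (t)) (h (u (t) (t)))))
3. (h (w (s (t)) (h (u (t) (t)))))  →  (h (w (s (t)) (h (t))))

normal form = (h (w (s (t)) (h (t))))


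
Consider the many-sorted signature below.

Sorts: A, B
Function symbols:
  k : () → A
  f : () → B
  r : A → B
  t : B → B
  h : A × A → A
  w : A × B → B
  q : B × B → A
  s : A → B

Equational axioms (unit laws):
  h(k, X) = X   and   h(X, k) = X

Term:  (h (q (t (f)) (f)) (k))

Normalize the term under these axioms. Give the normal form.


1. (h (q (t (f)) (f)) (k))  →  (q (t (f)) (f))

normal form = (q (t (f)) (f))


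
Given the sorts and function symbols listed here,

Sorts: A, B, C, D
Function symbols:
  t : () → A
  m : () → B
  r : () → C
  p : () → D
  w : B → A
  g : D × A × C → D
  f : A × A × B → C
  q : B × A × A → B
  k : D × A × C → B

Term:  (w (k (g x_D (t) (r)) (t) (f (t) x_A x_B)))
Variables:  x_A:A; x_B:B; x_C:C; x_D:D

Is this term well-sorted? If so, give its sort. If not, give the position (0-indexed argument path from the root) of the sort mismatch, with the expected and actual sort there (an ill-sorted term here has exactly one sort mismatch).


well-sorted; sort = A

      x_D : D
      (t) : A
      (r) : C
    (g x_D (t) (r)) : D
    (t) : A
      (t) : A
      x_A : A
      x_B : B
    (f (t) x_A x_B) : C
  (k (g x_D (t) (r)) (t) (f (t) x_A x_B)) : B
(w (k (g x_D (t) (r)) (t) (f (t) x_A x_B))) : A


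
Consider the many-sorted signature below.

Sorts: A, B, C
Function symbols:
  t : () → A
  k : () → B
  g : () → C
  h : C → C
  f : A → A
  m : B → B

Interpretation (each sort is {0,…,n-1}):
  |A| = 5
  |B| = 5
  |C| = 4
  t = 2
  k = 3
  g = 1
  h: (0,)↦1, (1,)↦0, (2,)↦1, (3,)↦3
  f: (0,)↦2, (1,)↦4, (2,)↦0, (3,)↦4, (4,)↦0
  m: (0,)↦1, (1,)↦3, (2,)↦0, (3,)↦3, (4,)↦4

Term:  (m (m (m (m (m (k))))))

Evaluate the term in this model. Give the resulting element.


  k = 3
  (m (k)) = m(3,) = 3
  (m (m (k))) = m(3,) = 3
  (m (m (m (k)))) = m(3,) = 3
  (m (m (m (m (k))))) = m(3,) = 3
  (m (m (m (m (m (k)))))) = m(3,) = 3

value = 3


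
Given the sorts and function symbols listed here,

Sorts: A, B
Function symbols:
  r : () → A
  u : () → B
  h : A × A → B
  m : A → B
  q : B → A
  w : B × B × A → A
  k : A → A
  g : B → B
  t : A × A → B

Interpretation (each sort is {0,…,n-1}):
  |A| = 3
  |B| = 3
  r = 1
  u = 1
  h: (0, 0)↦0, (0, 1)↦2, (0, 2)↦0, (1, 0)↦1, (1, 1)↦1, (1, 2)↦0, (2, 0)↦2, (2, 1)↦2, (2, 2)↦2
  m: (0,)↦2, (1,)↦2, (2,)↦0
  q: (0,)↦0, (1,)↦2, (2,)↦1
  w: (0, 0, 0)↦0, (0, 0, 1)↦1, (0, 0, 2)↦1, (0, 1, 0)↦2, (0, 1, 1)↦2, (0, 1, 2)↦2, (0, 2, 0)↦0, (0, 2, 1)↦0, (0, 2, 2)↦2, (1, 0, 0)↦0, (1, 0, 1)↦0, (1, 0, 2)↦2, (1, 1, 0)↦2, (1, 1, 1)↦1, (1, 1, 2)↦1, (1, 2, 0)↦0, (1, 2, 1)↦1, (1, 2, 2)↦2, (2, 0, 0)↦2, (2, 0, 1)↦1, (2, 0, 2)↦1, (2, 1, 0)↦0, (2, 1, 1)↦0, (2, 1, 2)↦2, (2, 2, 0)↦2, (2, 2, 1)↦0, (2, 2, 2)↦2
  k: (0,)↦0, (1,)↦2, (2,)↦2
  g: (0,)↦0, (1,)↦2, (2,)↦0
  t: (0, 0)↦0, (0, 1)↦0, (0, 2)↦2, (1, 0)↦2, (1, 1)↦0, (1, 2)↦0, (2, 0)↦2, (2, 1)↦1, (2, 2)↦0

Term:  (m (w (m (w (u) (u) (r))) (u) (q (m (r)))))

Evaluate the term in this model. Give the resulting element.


  u = 1
  u = 1
  r = 1
  (w (u) (u) (r)) = w(1, 1, 1) = 1
  (m (w (u) (u) (r))) = m(1,) = 2
  u = 1
  r = 1
  (m (r)) = m(1,) = 2
  (q (m (r))) = q(2,) = 1
  (w (m (w (u) (u) (r))) (u) (q (m (r)))) = w(2, 1, 1) = 0
  (m (w (m (w (u) (u) (r))) (u) (q (m (r))))) = m(0,) = 2

value = 2


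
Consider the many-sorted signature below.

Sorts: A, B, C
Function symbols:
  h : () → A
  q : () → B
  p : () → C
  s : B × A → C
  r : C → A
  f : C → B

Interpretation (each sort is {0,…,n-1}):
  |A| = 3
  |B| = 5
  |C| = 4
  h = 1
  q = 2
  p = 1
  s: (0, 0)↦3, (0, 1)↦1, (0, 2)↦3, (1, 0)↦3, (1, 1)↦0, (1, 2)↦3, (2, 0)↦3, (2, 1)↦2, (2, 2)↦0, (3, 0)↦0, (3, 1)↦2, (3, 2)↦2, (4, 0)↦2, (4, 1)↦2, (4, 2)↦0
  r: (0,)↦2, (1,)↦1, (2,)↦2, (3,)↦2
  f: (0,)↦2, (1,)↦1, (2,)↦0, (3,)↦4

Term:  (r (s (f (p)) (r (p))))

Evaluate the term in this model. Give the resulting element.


  p = 1
  (f (p)) = f(1,) = 1
  p = 1
  (r (p)) = r(1,) = 1
  (s (f (p)) (r (p))) = s(1, 1) = 0
  (r (s (f (p)) (r (p)))) = r(0,) = 2

value = 2


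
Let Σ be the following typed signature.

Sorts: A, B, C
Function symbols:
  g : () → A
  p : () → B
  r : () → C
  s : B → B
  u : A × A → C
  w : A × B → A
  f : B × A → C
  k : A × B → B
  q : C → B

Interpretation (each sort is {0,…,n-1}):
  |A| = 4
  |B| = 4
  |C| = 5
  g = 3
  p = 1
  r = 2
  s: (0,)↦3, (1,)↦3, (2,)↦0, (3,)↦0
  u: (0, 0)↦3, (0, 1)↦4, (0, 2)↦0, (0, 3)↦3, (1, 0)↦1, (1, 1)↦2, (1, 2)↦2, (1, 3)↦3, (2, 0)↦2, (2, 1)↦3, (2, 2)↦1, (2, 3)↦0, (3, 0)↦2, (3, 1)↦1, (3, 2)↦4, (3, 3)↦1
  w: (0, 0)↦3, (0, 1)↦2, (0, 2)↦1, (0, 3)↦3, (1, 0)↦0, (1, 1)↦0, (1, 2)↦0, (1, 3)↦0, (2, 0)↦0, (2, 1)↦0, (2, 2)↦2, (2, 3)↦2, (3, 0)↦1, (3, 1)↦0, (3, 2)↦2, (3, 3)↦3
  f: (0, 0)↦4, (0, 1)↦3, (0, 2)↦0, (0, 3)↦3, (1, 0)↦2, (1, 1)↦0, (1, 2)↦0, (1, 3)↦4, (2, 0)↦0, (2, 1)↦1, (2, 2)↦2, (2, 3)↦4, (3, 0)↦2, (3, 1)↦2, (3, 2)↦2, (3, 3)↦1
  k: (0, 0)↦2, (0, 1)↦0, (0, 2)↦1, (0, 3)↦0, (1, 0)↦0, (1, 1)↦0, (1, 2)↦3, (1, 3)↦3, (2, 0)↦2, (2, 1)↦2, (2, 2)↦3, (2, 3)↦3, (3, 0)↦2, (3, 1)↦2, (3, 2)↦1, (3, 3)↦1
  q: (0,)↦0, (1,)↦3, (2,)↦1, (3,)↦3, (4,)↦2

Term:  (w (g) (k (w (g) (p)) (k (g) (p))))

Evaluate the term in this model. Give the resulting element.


  g = 3
  g = 3
  p = 1
  (w (g) (p)) = w(3, 1) = 0
  g = 3
  p = 1
  (k (g) (p)) = k(3, 1) = 2
  (k (w (g) (p)) (k (g) (p))) = k(0, 2) = 1
  (w (g) (k (w (g) (p)) (k (g) (p)))) = w(3, 1) = 0

value = 0


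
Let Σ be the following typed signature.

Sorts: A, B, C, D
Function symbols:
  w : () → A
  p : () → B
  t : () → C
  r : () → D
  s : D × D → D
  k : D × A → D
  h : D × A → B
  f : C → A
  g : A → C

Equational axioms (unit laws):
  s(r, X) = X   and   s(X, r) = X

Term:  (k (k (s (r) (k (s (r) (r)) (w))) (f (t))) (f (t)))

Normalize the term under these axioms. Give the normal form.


normal form = (k (k (k (r) (w)) (f (t))) (f (t)))

1. (k (k (s (r) (k (s (r) (r)) (w))) (f (t))) (f (t)))  →  (k (k (k (s (r) (r)) (w)) (f (t))) (f (t)))
2. (k (k (k (s (r) (r)) (w)) (f (t))) (f (t)))  →  (k (k (k (r) (w)) (f (t))) (f (t)))


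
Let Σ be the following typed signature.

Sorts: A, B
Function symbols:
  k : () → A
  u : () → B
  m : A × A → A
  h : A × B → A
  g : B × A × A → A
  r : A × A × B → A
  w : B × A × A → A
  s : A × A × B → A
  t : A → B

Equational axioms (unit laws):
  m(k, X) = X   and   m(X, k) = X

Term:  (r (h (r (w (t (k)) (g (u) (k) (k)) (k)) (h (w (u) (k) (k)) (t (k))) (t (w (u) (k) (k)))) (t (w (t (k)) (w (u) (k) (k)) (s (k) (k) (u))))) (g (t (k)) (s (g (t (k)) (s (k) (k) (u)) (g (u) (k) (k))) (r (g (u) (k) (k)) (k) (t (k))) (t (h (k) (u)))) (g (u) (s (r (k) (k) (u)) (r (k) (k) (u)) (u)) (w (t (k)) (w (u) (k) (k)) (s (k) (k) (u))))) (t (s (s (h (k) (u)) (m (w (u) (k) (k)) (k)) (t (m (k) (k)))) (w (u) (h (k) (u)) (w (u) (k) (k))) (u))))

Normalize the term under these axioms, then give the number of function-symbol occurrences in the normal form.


1. (r (h (r (w (t (k)) (g (u) (k) (k)) (k)) (h (w (u) (k) (k)) (t (k))) (t (w (u) (k) (k)))) (t (w (t (k)) (w (u) (k) (k)) (s (k) (k) (u))))) (g (t (k)) (s (g (t (k)) (s (k) (k) (u)) (g (u) (k) (k))) (r (g (u) (k) (k)) (k) (t (k))) (t (h (k) (u)))) (g (u) (s (r (k) (k) (u)) (r (k) (k) (u)) (u)) (w (t (k)) (w (u) (k) (k)) (s (k) (k) (u))))) (t (s (s (h (k) (u)) (m (w (u) (k) (k)) (k)) (t (m (k) (k)))) (w (u) (h (k) (u)) (w (u) (k) (k))) (u))))  →  (r (h (r (w (t (k)) (g (u) (k) (k)) (k)) (h (w (u) (k) (k)) (t (k))) (t (w (u) (k) (k)))) (t (w (t (k)) (w (u) (k) (k)) (s (k) (k) (u))))) (g (t (k)) (s (g (t (k)) (s (k) (k) (u)) (g (u) (k) (k))) (r (g (u) (k) (k)) (k) (t (k))) (t (h (k) (u)))) (g (u) (s (r (k) (k) (u)) (r (k) (k) (u)) (u)) (w (t (k)) (w (u) (k) (k)) (s (k) (k) (u))))) (t (s (s (h (k) (u)) (w (u) (k) (k)) (t (m (k) (k)))) (w (u) (h (k) (u)) (w (u) (k) (k))) (u))))
2. (r (h (r (w (t (k)) (g (u) (k) (k)) (k)) (h (w (u) (k) (k)) (t (k))) (t (w (u) (k) (k)))) (t (w (t (k)) (w (u) (k) (k)) (s (k) (k) (u))))) (g (t (k)) (s (g (t (k)) (s (k) (k) (u)) (g (u) (k) (k))) (r (g (u) (k) (k)) (k) (t (k))) (t (h (k) (u)))) (g (u) (s (r (k) (k) (u)) (r (k) (k) (u)) (u)) (w (t (k)) (w (u) (k) (k)) (s (k) (k) (u))))) (t (s (s (h (k) (u)) (w (u) (k) (k)) (t (m (k) (k)))) (w (u) (h (k) (u)) (w (u) (k) (k))) (u))))  →  (r (h (r (w (t (k)) (g (u) (k) (k)) (k)) (h (w (u) (k) (k)) (t (k))) (t (w (u) (k) (k)))) (t (w (t (k)) (w (u) (k) (k)) (s (k) (k) (u))))) (g (t (k)) (s (g (t (k)) (s (k) (k) (u)) (g (u) (k) (k))) (r (g (u) (k) (k)) (k) (t (k))) (t (h (k) (u)))) (g (u) (s (r (k) (k) (u)) (r (k) (k) (u)) (u)) (w (t (k)) (w (u) (k) (k)) (s (k) (k) (u))))) (t (s (s (h (k) (u)) (w (u) (k) (k)) (t (k))) (w (u) (h (k) (u)) (w (u) (k) (k))) (u))))
normal form: (r (h (r (w (t (k)) (g (u) (k) (k)) (k)) (h (w (u) (k) (k)) (t (k))) (t (w (u) (k) (k)))) (t (w (t (k)) (w (u) (k) (k)) (s (k) (k) (u))))) (g (t (k)) (s (g (t (k)) (s (k) (k) (u)) (g (u) (k) (k))) (r (g (u) (k) (k)) (k) (t (k))) (t (h (k) (u)))) (g (u) (s (r (k) (k) (u)) (r (k) (k) (u)) (u)) (w (t (k)) (w (u) (k) (k)) (s (k) (k) (u))))) (t (s (s (h (k) (u)) (w (u) (k) (k)) (t (k))) (w (u) (h (k) (u)) (w (u) (k) (k))) (u))))

size = 107


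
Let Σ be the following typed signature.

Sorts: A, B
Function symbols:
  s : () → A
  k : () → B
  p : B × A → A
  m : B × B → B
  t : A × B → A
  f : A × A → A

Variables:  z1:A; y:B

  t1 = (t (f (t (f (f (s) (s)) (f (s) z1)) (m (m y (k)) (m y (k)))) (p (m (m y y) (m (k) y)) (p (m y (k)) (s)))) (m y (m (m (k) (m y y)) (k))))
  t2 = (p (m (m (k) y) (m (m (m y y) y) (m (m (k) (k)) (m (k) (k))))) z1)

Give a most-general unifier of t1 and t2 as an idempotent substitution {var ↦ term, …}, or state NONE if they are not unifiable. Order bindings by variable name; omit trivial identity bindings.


NONE (not unifiable)

head clash or occurs-check failure — not unifiable


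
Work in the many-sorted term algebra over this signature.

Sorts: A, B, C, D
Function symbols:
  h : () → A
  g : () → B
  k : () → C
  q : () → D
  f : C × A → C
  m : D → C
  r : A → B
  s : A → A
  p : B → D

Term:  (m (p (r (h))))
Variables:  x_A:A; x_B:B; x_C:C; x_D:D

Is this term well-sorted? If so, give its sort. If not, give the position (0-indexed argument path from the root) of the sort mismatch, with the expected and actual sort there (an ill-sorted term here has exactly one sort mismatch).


well-sorted; sort = C

      (h) : A
    (r (h)) : B
  (p (r (h))) : D
(m (p (r (h)))) : C


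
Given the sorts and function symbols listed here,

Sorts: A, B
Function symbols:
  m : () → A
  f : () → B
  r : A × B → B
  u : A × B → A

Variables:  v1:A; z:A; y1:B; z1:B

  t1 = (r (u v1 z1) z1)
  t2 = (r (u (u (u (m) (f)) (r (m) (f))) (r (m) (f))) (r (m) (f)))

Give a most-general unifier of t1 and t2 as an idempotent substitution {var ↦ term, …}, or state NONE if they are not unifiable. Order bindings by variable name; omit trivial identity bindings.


{v1 ↦ (u (u (m) (f)) (r (m) (f))), z1 ↦ (r (m) (f))}


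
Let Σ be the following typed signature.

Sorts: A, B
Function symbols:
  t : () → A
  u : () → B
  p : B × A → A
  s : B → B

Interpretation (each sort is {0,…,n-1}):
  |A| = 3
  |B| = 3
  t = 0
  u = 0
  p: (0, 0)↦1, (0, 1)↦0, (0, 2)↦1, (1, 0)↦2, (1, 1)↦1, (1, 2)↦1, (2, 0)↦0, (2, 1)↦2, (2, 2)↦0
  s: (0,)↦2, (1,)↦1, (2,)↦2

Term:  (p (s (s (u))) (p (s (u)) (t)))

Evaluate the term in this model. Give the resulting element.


  u = 0
  (s (u)) = s(0,) = 2
  (s (s (u))) = s(2,) = 2
  u = 0
  (s (u)) = s(0,) = 2
  t = 0
  (p (s (u)) (t)) = p(2, 0) = 0
  (p (s (s (u))) (p (s (u)) (t))) = p(2, 0) = 0

value = 0


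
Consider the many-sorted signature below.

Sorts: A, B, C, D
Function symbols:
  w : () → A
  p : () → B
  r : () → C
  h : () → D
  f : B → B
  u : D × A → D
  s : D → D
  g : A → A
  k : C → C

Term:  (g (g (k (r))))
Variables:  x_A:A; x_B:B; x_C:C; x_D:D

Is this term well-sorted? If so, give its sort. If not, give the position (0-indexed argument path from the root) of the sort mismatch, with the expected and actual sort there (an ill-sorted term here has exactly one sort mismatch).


ill-sorted at position [0, 0]: expected A, got C

      (r) : C
    (k (r)) : C
  (g (k (r))) : ✗ arg 0 at [0, 0] has sort C, expected A


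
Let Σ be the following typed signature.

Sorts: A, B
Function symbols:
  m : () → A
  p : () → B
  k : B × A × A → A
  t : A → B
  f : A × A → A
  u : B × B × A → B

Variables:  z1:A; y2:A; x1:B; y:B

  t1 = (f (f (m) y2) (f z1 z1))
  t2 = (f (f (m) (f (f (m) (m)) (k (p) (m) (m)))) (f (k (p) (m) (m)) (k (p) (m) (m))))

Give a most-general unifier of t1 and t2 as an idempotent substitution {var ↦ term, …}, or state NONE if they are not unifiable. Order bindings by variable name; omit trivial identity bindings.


{y2 ↦ (f (f (m) (m)) (k (p) (m) (m))), z1 ↦ (k (p) (m) (m))}


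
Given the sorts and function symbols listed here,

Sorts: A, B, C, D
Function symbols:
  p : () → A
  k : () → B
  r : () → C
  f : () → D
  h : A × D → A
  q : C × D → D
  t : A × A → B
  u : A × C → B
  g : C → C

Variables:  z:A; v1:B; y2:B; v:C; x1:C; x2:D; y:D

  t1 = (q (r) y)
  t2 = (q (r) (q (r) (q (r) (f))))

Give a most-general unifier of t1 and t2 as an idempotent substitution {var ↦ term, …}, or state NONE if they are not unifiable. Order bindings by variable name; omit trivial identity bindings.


{y ↦ (q (r) (q (r) (f)))}


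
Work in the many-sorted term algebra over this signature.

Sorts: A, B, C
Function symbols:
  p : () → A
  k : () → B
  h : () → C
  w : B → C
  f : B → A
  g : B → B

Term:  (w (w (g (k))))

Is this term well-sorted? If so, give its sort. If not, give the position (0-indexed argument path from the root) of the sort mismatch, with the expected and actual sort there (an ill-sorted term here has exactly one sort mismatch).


      (k) : B
    (g (k)) : B
  (w (g (k))) : C
(w (w (g (k)))) : ✗ arg 0 at [0] has sort C, expected B

ill-sorted at position [0]: expected B, got C


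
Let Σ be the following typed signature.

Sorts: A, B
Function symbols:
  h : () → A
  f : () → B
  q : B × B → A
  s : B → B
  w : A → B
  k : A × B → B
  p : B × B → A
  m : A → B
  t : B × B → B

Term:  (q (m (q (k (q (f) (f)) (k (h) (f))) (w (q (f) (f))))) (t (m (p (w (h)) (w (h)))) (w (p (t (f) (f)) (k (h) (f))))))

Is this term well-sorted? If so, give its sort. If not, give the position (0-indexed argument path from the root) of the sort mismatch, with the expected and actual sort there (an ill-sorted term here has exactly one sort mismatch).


          (f) : B
          (f) : B
        (q (f) (f)) : A
          (h) : A
          (f) : B
        (k (h) (f)) : B
      (k (q (f) (f)) (k (h) (f))) : B
          (f) : B
          (f) : B
        (q (f) (f)) : A
      (w (q (f) (f))) : B
    (q (k (q (f) (f)) (k (h) (f))) (w (q (f) (f)))) : A
  (m (q (k (q (f) (f)) (k (h) (f))) (w (q (f) (f))))) : B
          (h) : A
        (w (h)) : B
          (h) : A
        (w (h)) : B
      (p (w (h)) (w (h))) : A
    (m (p (w (h)) (w (h)))) : B
          (f) : B
          (f) : B
        (t (f) (f)) : B
          (h) : A
          (f) : B
        (k (h) (f)) : B
      (p (t (f) (f)) (k (h) (f))) : A
    (w (p (t (f) (f)) (k (h) (f)))) : B
  (t (m (p (w (h)) (w (h)))) (w (p (t (f) (f)) (k (h) (f))))) : B
(q (m (q (k (q (f) (f)) (k (h) (f))) (w (q (f) (f))))) (t (m (p (w (h)) (w (h)))) (w (p (t (f) (f)) (k (h) (f)))))) : A

well-sorted; sort = A


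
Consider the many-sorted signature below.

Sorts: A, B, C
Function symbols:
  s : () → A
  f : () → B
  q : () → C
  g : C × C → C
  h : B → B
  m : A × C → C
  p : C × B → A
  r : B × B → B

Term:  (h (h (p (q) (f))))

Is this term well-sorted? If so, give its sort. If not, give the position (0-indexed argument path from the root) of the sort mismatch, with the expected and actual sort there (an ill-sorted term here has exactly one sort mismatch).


ill-sorted at position [0, 0]: expected B, got A

      (q) : C
      (f) : B
    (p (q) (f)) : A
  (h (p (q) (f))) : ✗ arg 0 at [0, 0] has sort A, expected B


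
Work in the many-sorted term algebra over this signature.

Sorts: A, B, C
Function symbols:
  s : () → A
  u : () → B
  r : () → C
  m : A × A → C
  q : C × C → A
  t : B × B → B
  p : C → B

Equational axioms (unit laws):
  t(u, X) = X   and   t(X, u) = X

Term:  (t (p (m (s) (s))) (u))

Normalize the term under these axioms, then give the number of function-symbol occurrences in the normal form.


size = 4

1. (t (p (m (s) (s))) (u))  →  (p (m (s) (s)))
normal form: (p (m (s) (s)))


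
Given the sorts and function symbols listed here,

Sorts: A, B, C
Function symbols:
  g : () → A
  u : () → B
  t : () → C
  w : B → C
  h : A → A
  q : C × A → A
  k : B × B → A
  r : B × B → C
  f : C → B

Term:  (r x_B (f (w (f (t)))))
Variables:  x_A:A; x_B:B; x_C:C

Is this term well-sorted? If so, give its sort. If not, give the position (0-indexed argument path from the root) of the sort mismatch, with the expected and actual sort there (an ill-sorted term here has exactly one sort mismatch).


  x_B : B
        (t) : C
      (f (t)) : B
    (w (f (t))) : C
  (f (w (f (t)))) : B
(r x_B (f (w (f (t))))) : C

well-sorted; sort = C


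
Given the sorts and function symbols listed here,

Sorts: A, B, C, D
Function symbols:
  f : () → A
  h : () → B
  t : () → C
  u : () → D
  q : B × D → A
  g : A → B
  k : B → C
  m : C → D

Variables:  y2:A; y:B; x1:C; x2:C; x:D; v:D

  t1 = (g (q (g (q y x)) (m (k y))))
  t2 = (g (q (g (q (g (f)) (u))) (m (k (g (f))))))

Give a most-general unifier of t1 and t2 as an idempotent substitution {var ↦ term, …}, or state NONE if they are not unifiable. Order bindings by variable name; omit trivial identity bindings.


{x ↦ (u), y ↦ (g (f))}


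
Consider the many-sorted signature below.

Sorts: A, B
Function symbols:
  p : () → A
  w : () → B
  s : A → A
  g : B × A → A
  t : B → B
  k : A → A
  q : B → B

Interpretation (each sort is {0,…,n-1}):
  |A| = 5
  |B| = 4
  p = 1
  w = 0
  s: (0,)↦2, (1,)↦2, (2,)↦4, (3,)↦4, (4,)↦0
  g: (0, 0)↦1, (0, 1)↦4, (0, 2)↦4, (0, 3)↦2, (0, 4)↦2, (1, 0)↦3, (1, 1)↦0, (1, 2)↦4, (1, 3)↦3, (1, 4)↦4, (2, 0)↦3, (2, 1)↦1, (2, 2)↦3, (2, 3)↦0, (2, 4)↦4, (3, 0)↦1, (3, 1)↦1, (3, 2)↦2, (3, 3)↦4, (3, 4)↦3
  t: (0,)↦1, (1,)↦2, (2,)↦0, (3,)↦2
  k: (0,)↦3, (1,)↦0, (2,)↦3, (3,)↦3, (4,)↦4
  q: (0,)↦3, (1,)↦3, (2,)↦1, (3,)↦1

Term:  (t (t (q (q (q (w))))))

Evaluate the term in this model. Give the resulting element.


  w = 0
  (q (w)) = q(0,) = 3
  (q (q (w))) = q(3,) = 1
  (q (q (q (w)))) = q(1,) = 3
  (t (q (q (q (w))))) = t(3,) = 2
  (t (t (q (q (q (w)))))) = t(2,) = 0

value = 0


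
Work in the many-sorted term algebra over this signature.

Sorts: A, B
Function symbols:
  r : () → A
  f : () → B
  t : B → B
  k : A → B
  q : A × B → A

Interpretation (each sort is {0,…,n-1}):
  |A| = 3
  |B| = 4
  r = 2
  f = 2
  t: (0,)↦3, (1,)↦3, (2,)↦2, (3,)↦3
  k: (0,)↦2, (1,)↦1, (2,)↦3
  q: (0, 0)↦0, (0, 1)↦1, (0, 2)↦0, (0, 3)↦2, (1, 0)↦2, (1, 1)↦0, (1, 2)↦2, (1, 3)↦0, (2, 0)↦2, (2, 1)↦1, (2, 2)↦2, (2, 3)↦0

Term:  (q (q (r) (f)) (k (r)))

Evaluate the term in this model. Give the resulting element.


value = 0

  r = 2
  f = 2
  (q (r) (f)) = q(2, 2) = 2
  r = 2
  (k (r)) = k(2,) = 3
  (q (q (r) (f)) (k (r))) = q(2, 3) = 0


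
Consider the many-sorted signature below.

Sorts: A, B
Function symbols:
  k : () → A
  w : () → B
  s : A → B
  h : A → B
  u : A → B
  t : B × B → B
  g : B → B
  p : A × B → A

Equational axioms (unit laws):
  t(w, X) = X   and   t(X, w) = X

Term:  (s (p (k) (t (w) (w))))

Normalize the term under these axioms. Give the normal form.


normal form = (s (p (k) (w)))

1. (s (p (k) (t (w) (w))))  →  (s (p (k) (w)))


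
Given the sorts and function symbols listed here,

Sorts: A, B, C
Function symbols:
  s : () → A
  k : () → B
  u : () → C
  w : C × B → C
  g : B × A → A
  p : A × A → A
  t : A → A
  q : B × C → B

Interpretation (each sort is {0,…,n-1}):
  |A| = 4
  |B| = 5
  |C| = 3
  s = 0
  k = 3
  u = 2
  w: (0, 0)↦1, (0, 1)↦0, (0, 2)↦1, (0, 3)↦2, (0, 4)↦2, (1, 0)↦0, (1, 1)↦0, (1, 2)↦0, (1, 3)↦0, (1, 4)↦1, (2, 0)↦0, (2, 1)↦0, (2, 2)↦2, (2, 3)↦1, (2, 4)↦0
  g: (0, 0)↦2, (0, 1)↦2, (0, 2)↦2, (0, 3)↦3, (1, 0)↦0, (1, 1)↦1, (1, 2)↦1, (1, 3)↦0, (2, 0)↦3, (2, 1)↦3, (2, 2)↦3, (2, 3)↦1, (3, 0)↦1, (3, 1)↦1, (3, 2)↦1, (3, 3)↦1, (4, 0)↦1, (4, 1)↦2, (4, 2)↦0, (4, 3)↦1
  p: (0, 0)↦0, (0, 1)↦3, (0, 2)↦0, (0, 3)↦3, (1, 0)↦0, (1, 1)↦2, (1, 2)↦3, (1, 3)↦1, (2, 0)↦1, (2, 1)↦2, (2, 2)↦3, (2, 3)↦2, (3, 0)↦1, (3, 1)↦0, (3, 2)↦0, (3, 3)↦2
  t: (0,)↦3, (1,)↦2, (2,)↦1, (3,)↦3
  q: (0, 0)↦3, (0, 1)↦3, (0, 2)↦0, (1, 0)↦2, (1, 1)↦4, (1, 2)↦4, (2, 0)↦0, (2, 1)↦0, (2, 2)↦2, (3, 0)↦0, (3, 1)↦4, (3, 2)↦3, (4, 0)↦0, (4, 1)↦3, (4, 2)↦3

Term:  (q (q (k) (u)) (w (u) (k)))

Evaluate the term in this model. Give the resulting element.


value = 4

  k = 3
  u = 2
  (q (k) (u)) = q(3, 2) = 3
  u = 2
  k = 3
  (w (u) (k)) = w(2, 3) = 1
  (q (q (k) (u)) (w (u) (k))) = q(3, 1) = 4


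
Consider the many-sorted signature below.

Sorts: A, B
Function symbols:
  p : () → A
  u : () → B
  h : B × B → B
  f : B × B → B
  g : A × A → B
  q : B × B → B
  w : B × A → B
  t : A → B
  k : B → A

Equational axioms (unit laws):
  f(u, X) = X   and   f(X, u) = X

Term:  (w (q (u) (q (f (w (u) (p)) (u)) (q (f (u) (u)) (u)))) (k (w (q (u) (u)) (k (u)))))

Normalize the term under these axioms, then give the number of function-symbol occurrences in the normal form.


1. (w (q (u) (q (f (w (u) (p)) (u)) (q (f (u) (u)) (u)))) (k (w (q (u) (u)) (k (u)))))  →  (w (q (u) (q (w (u) (p)) (q (f (u) (u)) (u)))) (k (w (q (u) (u)) (k (u)))))
2. (w (q (u) (q (w (u) (p)) (q (f (u) (u)) (u)))) (k (w (q (u) (u)) (k (u)))))  →  (w (q (u) (q (w (u) (p)) (q (u) (u)))) (k (w (q (u) (u)) (k (u)))))
normal form: (w (q (u) (q (w (u) (p)) (q (u) (u)))) (k (w (q (u) (u)) (k (u)))))

size = 17


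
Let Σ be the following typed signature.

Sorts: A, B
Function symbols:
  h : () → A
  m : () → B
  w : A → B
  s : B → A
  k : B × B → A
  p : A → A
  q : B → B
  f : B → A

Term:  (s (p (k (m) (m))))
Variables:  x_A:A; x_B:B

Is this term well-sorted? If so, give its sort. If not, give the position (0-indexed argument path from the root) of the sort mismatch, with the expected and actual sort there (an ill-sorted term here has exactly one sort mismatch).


ill-sorted at position [0]: expected B, got A

      (m) : B
      (m) : B
    (k (m) (m)) : A
  (p (k (m) (m))) : A
(s (p (k (m) (m)))) : ✗ arg 0 at [0] has sort A, expected B
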